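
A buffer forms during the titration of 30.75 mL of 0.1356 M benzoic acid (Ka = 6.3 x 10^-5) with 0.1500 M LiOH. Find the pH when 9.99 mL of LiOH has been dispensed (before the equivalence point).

Initial n(C6H5COOH) = 0.1356 x 0.03075 = 0.004170 mol.
n(LiOH) added = 0.1500 x 0.009990 = 0.001499 mol, converting that many moles of C6H5COOH to C6H5COO-.
Remaining n(C6H5COOH) = 0.002671 mol; n(C6H5COO-) = 0.001499 mol.
By Henderson-Hasselbalch, pH = pKa + log([A^-]/[HA]) = 4.20 + log(0.001499/0.002671) = 4.20 + (-0.25) = 3.95.

3.95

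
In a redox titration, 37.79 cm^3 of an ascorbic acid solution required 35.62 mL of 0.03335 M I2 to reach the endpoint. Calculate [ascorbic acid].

n(I2) = 0.03335 x 0.03562 = 0.001188 mol.
From the balanced equation, 1 mol I2 reacts with 1 mol ascorbic acid, so n(ascorbic acid) = 0.001188 x 1/1 = 0.001188 mol.
[ascorbic acid] = 0.001188 / 0.03779 L = 0.0314 M.

0.0314 M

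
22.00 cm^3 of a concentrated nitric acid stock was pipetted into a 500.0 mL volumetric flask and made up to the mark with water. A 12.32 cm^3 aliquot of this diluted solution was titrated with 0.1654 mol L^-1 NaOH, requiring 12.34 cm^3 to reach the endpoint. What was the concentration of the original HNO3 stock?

3.77 M

n(NaOH) = 0.1654 x 0.01234 = 0.002041 mol.
n(HNO3) in the aliquot = 0.002041 mol.
[diluted HNO3] = 0.002041 / 0.01232 = 0.1657 M.
Dilution factor = 500.0/22.00 = 22.73, so [stock] = 0.1657 x 22.73 = 3.77 M.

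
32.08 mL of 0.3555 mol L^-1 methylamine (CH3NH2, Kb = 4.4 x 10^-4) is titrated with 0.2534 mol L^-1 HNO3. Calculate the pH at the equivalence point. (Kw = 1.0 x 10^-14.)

n(CH3NH2) = 0.3555 x 0.03208 = 0.01140 mol; V(HNO3) at equivalence = 0.01140/0.2534 = 0.04501 L.
At equivalence the base is fully converted to CH3NH3+; total volume = 0.07709 L, so [CH3NH3+] = 0.01140/0.07709 = 0.1479 M.
Ka(CH3NH3+) = Kw/Kb = 1.0e-14 / 4.4 x 10^-4 = 2.27e-11.
[H^+] = sqrt(Ka x [CH3NH3+]) = sqrt(2.27e-11 x 0.1479) = 1.83e-6 M.
pH = -log(1.83e-6) = 5.74.

5.74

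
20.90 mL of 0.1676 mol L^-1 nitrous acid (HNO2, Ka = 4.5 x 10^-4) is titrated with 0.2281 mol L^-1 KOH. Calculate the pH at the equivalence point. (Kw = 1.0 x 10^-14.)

n(HNO2) = 0.1676 x 0.02090 = 0.003503 mol; V(KOH) at equivalence = 0.003503/0.2281 = 0.01536 L.
At equivalence all the acid is converted to NO2-; total volume = 0.02090 + 0.01536 = 0.03626 L, so [NO2-] = 0.003503/0.03626 = 0.09661 M.
Kb = Kw/Ka = 1.0e-14 / 4.5 x 10^-4 = 2.22e-11.
[OH^-] = sqrt(Kb x [NO2-]) = sqrt(2.22e-11 x 0.09661) = 1.47e-6 M.
pOH = 5.83, so pH = 14.00 - 5.83 = 8.17.

8.17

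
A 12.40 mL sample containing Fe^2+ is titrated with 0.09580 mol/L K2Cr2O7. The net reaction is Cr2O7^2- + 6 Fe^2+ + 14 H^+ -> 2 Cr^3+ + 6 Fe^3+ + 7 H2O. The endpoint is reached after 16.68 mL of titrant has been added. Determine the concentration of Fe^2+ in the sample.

n(K2Cr2O7) = 0.09580 x 0.01668 = 0.001598 mol.
From the balanced equation, 1 mol K2Cr2O7 reacts with 6 mol Fe^2+, so n(Fe^2+) = 0.001598 x 6/1 = 0.009588 mol.
[Fe^2+] = 0.009588 / 0.01240 L = 0.773 M.

0.773 M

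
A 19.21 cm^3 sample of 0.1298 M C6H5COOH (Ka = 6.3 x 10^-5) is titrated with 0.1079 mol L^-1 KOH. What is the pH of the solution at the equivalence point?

8.49

n(C6H5COOH) = 0.1298 x 0.01921 = 0.002493 mol; V(KOH) at equivalence = 0.002493/0.1079 = 0.02311 L.
At equivalence all the acid is converted to C6H5COO-; total volume = 0.01921 + 0.02311 = 0.04232 L, so [C6H5COO-] = 0.002493/0.04232 = 0.05892 M.
Kb = Kw/Ka = 1.0e-14 / 6.3 x 10^-5 = 1.59e-10.
[OH^-] = sqrt(Kb x [C6H5COO-]) = sqrt(1.59e-10 x 0.05892) = 3.06e-6 M.
pOH = 5.51, so pH = 14.00 - 5.51 = 8.49.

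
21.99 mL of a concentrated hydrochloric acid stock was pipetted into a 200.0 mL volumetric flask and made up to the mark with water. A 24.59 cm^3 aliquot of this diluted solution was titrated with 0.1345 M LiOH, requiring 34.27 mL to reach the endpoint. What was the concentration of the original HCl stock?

n(LiOH) = 0.1345 x 0.03427 = 0.004609 mol.
n(HCl) in the aliquot = 0.004609 mol.
[diluted HCl] = 0.004609 / 0.02459 = 0.1874 M.
Dilution factor = 200.0/21.99 = 9.095, so [stock] = 0.1874 x 9.095 = 1.70 M.

1.70 M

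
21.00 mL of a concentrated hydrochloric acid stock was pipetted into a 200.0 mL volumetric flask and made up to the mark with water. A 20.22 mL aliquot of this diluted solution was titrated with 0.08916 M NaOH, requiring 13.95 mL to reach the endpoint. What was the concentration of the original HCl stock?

n(NaOH) = 0.08916 x 0.01395 = 0.001244 mol.
n(HCl) in the aliquot = 0.001244 mol.
[diluted HCl] = 0.001244 / 0.02022 = 0.06151 M.
Dilution factor = 200.0/21.00 = 9.524, so [stock] = 0.06151 x 9.524 = 0.586 M.

0.586 M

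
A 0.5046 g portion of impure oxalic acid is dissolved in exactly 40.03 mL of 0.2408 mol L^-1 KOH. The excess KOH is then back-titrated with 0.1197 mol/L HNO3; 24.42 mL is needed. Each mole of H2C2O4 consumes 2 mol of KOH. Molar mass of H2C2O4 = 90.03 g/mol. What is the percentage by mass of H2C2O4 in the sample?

Total n(KOH) added = 0.2408 x 0.04003 = 0.009639 mol.
n(HNO3) used = 0.1197 x 0.02442 = 0.002923 mol, which equals the excess n(KOH).
So n(KOH) consumed by the sample = 0.009639 - 0.002923 = 0.006716 mol.
n(H2C2O4) = 0.006716 / 2 = 0.003358 mol.
mass H2C2O4 = 0.003358 x 90.03 = 0.3023 g, so %H2C2O4 = 0.3023/0.5046 x 100 = 59.9%.

59.9%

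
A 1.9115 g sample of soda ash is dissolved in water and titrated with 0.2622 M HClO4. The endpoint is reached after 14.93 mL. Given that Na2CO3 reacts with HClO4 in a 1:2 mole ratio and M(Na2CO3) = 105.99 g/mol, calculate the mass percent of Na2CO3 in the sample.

n(HClO4) = 0.2622 x 0.01493 = 0.003915 mol.
n(Na2CO3) = 0.003915 / 2 = 0.001957 mol.
mass of Na2CO3 = 0.001957 x 105.99 = 0.2075 g.
% purity = 0.2075 / 1.9115 x 100 = 10.9%.

10.9%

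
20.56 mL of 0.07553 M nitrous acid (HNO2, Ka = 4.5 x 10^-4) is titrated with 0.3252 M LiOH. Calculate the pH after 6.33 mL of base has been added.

12.27

n(acid) = 0.07553 x 0.02056 = 0.001553 mol; n(LiOH) added = 0.3252 x 0.006330 = 0.002059 mol.
Base is in excess by 0.002059 - 0.001553 = 0.0005056 mol in a total volume of 0.02689 L.
[OH^-] = 0.0005056/0.02689 = 0.01880 M, so pOH = 1.73 and pH = 14.00 - 1.73 = 12.27.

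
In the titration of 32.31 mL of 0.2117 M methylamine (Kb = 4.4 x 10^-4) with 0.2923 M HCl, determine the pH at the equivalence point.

n(CH3NH2) = 0.2117 x 0.03231 = 0.006840 mol; V(HCl) at equivalence = 0.006840/0.2923 = 0.02340 L.
At equivalence the base is fully converted to CH3NH3+; total volume = 0.05571 L, so [CH3NH3+] = 0.006840/0.05571 = 0.1228 M.
Ka(CH3NH3+) = Kw/Kb = 1.0e-14 / 4.4 x 10^-4 = 2.27e-11.
[H^+] = sqrt(Ka x [CH3NH3+]) = sqrt(2.27e-11 x 0.1228) = 1.67e-6 M.
pH = -log(1.67e-6) = 5.78.

5.78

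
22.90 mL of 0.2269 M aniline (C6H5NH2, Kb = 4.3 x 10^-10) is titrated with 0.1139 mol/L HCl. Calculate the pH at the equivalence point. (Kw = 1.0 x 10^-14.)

n(C6H5NH2) = 0.2269 x 0.02290 = 0.005196 mol; V(HCl) at equivalence = 0.005196/0.1139 = 0.04562 L.
At equivalence the base is fully converted to C6H5NH3+; total volume = 0.06852 L, so [C6H5NH3+] = 0.005196/0.06852 = 0.07583 M.
Ka(C6H5NH3+) = Kw/Kb = 1.0e-14 / 4.3 x 10^-10 = 2.33e-5.
[H^+] = sqrt(Ka x [C6H5NH3+]) = sqrt(2.33e-5 x 0.07583) = 0.00133 M.
pH = -log(0.00133) = 2.88.

2.88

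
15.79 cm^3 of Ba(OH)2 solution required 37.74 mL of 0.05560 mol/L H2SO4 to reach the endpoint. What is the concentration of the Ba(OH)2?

0.133 M

n(H2SO4) delivered = 0.05560 x 0.03774 = 0.002098 mol.
For a 1:1 reaction, n(Ba(OH)2) = 0.002098 mol.
[Ba(OH)2] = 0.002098 mol / 0.01579 L = 0.133 M.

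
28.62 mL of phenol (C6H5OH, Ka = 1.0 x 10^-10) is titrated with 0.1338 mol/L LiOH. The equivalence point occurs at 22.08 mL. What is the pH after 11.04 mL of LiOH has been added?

11.04 mL is exactly half the equivalence volume (22.08/2), i.e. the half-equivalence point.
There, n(HA) = n(A^-), so pH = pKa = -log(1.0 x 10^-10) = 10.00.

10.00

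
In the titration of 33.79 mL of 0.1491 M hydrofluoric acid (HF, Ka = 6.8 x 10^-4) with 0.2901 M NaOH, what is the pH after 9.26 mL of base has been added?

3.23

Initial n(HF) = 0.1491 x 0.03379 = 0.005038 mol.
n(NaOH) added = 0.2901 x 0.009260 = 0.002686 mol, converting that many moles of HF to F-.
Remaining n(HF) = 0.002352 mol; n(F-) = 0.002686 mol.
By Henderson-Hasselbalch, pH = pKa + log([A^-]/[HA]) = 3.17 + log(0.002686/0.002352) = 3.17 + (+0.06) = 3.23.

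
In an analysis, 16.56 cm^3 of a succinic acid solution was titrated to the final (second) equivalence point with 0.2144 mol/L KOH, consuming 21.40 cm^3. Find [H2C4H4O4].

0.139 M

n(KOH) = 0.2144 x 0.02140 = 0.004588 mol.
At the final (second) equivalence point, 2 mol OH^- react per mol H2C4H4O4, so n(H2C4H4O4) = 0.004588 / 2 = 0.002294 mol.
[H2C4H4O4] = 0.002294 / 0.01656 L = 0.139 M.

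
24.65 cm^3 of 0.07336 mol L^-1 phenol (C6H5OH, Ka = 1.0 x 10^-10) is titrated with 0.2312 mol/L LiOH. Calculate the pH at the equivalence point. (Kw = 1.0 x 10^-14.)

n(C6H5OH) = 0.07336 x 0.02465 = 0.001808 mol; V(LiOH) at equivalence = 0.001808/0.2312 = 0.007821 L.
At equivalence all the acid is converted to C6H5O-; total volume = 0.02465 + 0.007821 = 0.03247 L, so [C6H5O-] = 0.001808/0.03247 = 0.05569 M.
Kb = Kw/Ka = 1.0e-14 / 1.0 x 10^-10 = 0.000100.
[OH^-] = sqrt(Kb x [C6H5O-]) = sqrt(0.000100 x 0.05569) = 0.00236 M.
pOH = 2.63, so pH = 14.00 - 2.63 = 11.37.

11.37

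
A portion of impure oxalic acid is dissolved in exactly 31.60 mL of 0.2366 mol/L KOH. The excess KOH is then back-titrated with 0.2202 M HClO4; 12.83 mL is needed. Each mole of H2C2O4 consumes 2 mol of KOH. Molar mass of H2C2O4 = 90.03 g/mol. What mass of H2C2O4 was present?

0.209 g

Total n(KOH) added = 0.2366 x 0.03160 = 0.007477 mol.
n(HClO4) used = 0.2202 x 0.01283 = 0.002825 mol, which equals the excess n(KOH).
So n(KOH) consumed by the sample = 0.007477 - 0.002825 = 0.004651 mol.
n(H2C2O4) = 0.004651 / 2 = 0.002326 mol.
mass = 0.002326 mol x 90.03 g/mol = 0.209 g.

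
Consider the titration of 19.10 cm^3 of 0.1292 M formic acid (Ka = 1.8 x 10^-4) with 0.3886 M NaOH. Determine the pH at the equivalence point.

n(HCOOH) = 0.1292 x 0.01910 = 0.002468 mol; V(NaOH) at equivalence = 0.002468/0.3886 = 0.006350 L.
At equivalence all the acid is converted to HCOO-; total volume = 0.01910 + 0.006350 = 0.02545 L, so [HCOO-] = 0.002468/0.02545 = 0.09696 M.
Kb = Kw/Ka = 1.0e-14 / 1.8 x 10^-4 = 5.56e-11.
[OH^-] = sqrt(Kb x [HCOO-]) = sqrt(5.56e-11 x 0.09696) = 2.32e-6 M.
pOH = 5.63, so pH = 14.00 - 5.63 = 8.37.

8.37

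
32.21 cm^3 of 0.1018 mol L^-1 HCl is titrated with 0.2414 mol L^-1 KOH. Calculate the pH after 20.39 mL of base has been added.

n(acid) = 0.1018 x 0.03221 = 0.003279 mol; n(KOH) added = 0.2414 x 0.02039 = 0.004922 mol.
Base is in excess by 0.004922 - 0.003279 = 0.001643 mol in a total volume of 0.05260 L.
[OH^-] = 0.001643/0.05260 = 0.03124 M, so pOH = 1.51 and pH = 14.00 - 1.51 = 12.49.

12.49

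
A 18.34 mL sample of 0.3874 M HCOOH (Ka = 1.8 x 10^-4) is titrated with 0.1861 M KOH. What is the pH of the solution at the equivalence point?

8.42

n(HCOOH) = 0.3874 x 0.01834 = 0.007105 mol; V(KOH) at equivalence = 0.007105/0.1861 = 0.03818 L.
At equivalence all the acid is converted to HCOO-; total volume = 0.01834 + 0.03818 = 0.05652 L, so [HCOO-] = 0.007105/0.05652 = 0.1257 M.
Kb = Kw/Ka = 1.0e-14 / 1.8 x 10^-4 = 5.56e-11.
[OH^-] = sqrt(Kb x [HCOO-]) = sqrt(5.56e-11 x 0.1257) = 2.64e-6 M.
pOH = 5.58, so pH = 14.00 - 5.58 = 8.42.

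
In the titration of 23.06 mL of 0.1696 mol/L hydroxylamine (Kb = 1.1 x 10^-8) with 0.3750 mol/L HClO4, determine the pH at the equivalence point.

3.49

n(NH2OH) = 0.1696 x 0.02306 = 0.003911 mol; V(HClO4) at equivalence = 0.003911/0.3750 = 0.01043 L.
At equivalence the base is fully converted to NH3OH+; total volume = 0.03349 L, so [NH3OH+] = 0.003911/0.03349 = 0.1168 M.
Ka(NH3OH+) = Kw/Kb = 1.0e-14 / 1.1 x 10^-8 = 9.09e-7.
[H^+] = sqrt(Ka x [NH3OH+]) = sqrt(9.09e-7 x 0.1168) = 0.000326 M.
pH = -log(0.000326) = 3.49.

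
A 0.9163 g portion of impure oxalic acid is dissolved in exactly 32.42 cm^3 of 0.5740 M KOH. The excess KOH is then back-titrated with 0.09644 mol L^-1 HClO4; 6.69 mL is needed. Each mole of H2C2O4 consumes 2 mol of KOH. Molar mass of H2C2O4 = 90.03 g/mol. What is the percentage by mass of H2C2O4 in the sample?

Total n(KOH) added = 0.5740 x 0.03242 = 0.01861 mol.
n(HClO4) used = 0.09644 x 0.006690 = 0.0006452 mol, which equals the excess n(KOH).
So n(KOH) consumed by the sample = 0.01861 - 0.0006452 = 0.01796 mol.
n(H2C2O4) = 0.01796 / 2 = 0.008982 mol.
mass H2C2O4 = 0.008982 x 90.03 = 0.8086 g, so %H2C2O4 = 0.8086/0.9163 x 100 = 88.3%.

88.3%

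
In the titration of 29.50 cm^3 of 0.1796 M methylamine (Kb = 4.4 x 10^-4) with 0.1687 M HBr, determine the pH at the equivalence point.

n(CH3NH2) = 0.1796 x 0.02950 = 0.005298 mol; V(HBr) at equivalence = 0.005298/0.1687 = 0.03141 L.
At equivalence the base is fully converted to CH3NH3+; total volume = 0.06091 L, so [CH3NH3+] = 0.005298/0.06091 = 0.08699 M.
Ka(CH3NH3+) = Kw/Kb = 1.0e-14 / 4.4 x 10^-4 = 2.27e-11.
[H^+] = sqrt(Ka x [CH3NH3+]) = sqrt(2.27e-11 x 0.08699) = 1.41e-6 M.
pH = -log(1.41e-6) = 5.85.

5.85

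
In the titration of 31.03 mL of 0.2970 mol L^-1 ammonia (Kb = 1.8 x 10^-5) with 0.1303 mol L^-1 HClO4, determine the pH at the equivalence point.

5.15

n(NH3) = 0.2970 x 0.03103 = 0.009216 mol; V(HClO4) at equivalence = 0.009216/0.1303 = 0.07073 L.
At equivalence the base is fully converted to NH4+; total volume = 0.1018 L, so [NH4+] = 0.009216/0.1018 = 0.09057 M.
Ka(NH4+) = Kw/Kb = 1.0e-14 / 1.8 x 10^-5 = 5.56e-10.
[H^+] = sqrt(Ka x [NH4+]) = sqrt(5.56e-10 x 0.09057) = 7.09e-6 M.
pH = -log(7.09e-6) = 5.15.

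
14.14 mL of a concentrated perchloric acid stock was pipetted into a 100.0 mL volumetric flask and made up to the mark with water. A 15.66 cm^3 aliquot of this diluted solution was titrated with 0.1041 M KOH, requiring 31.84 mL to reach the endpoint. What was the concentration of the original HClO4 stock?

1.50 M

n(KOH) = 0.1041 x 0.03184 = 0.003315 mol.
n(HClO4) in the aliquot = 0.003315 mol.
[diluted HClO4] = 0.003315 / 0.01566 = 0.2117 M.
Dilution factor = 100.0/14.14 = 7.072, so [stock] = 0.2117 x 7.072 = 1.50 M.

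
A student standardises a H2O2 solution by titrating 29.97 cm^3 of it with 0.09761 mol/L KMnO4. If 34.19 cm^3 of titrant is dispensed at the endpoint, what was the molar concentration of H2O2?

n(KMnO4) = 0.09761 x 0.03419 = 0.003337 mol.
From the balanced equation, 2 mol KMnO4 reacts with 5 mol H2O2, so n(H2O2) = 0.003337 x 5/2 = 0.008343 mol.
[H2O2] = 0.008343 / 0.02997 L = 0.278 M.

0.278 M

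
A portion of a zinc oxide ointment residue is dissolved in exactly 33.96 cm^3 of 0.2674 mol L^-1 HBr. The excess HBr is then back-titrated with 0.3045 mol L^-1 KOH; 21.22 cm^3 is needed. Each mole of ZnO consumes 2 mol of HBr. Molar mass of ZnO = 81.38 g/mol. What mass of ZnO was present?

0.107 g

Total n(HBr) added = 0.2674 x 0.03396 = 0.009081 mol.
n(KOH) used = 0.3045 x 0.02122 = 0.006461 mol, which equals the excess n(HBr).
So n(HBr) consumed by the sample = 0.009081 - 0.006461 = 0.002619 mol.
n(ZnO) = 0.002619 / 2 = 0.001310 mol.
mass = 0.001310 mol x 81.38 g/mol = 0.107 g.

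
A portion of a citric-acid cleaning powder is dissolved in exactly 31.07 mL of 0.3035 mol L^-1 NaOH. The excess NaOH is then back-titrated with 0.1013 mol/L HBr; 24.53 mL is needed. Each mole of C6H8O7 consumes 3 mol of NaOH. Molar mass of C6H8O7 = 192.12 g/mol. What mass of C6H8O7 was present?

0.445 g

Total n(NaOH) added = 0.3035 x 0.03107 = 0.009430 mol.
n(HBr) used = 0.1013 x 0.02453 = 0.002485 mol, which equals the excess n(NaOH).
So n(NaOH) consumed by the sample = 0.009430 - 0.002485 = 0.006945 mol.
n(C6H8O7) = 0.006945 / 3 = 0.002315 mol.
mass = 0.002315 mol x 192.12 g/mol = 0.445 g.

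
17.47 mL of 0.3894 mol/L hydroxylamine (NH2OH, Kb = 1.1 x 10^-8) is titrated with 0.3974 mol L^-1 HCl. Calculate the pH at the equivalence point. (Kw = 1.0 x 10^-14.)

3.37

n(NH2OH) = 0.3894 x 0.01747 = 0.006803 mol; V(HCl) at equivalence = 0.006803/0.3974 = 0.01712 L.
At equivalence the base is fully converted to NH3OH+; total volume = 0.03459 L, so [NH3OH+] = 0.006803/0.03459 = 0.1967 M.
Ka(NH3OH+) = Kw/Kb = 1.0e-14 / 1.1 x 10^-8 = 9.09e-7.
[H^+] = sqrt(Ka x [NH3OH+]) = sqrt(9.09e-7 x 0.1967) = 0.000423 M.
pH = -log(0.000423) = 3.37.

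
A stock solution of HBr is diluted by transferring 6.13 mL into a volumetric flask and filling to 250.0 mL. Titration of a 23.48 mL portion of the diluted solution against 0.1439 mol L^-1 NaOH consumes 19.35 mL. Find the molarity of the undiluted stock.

n(NaOH) = 0.1439 x 0.01935 = 0.002784 mol.
n(HBr) in the aliquot = 0.002784 mol.
[diluted HBr] = 0.002784 / 0.02348 = 0.1186 M.
Dilution factor = 250.0/6.130 = 40.78, so [stock] = 0.1186 x 40.78 = 4.84 M.

4.84 M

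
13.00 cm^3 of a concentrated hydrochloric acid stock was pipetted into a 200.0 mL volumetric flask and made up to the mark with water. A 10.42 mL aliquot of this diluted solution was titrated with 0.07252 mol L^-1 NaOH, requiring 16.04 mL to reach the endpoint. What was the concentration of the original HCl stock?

1.72 M

n(NaOH) = 0.07252 x 0.01604 = 0.001163 mol.
n(HCl) in the aliquot = 0.001163 mol.
[diluted HCl] = 0.001163 / 0.01042 = 0.1116 M.
Dilution factor = 200.0/13.00 = 15.38, so [stock] = 0.1116 x 15.38 = 1.72 M.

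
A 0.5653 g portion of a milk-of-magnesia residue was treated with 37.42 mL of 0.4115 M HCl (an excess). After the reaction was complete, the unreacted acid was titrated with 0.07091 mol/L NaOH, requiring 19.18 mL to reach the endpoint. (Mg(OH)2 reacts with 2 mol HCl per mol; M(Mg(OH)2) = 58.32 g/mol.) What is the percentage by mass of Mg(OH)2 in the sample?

Total n(HCl) added = 0.4115 x 0.03742 = 0.01540 mol.
n(NaOH) used = 0.07091 x 0.01918 = 0.001360 mol, which equals the excess n(HCl).
So n(HCl) consumed by the sample = 0.01540 - 0.001360 = 0.01404 mol.
n(Mg(OH)2) = 0.01404 / 2 = 0.007019 mol.
mass Mg(OH)2 = 0.007019 x 58.32 = 0.4094 g, so %Mg(OH)2 = 0.4094/0.5653 x 100 = 72.4%.

72.4%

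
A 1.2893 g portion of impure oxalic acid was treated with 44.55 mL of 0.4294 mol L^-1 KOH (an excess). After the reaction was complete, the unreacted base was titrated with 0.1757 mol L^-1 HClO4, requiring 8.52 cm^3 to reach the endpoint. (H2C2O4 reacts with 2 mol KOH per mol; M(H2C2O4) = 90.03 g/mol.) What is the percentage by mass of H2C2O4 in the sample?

61.6%

Total n(KOH) added = 0.4294 x 0.04455 = 0.01913 mol.
n(HClO4) used = 0.1757 x 0.008520 = 0.001497 mol, which equals the excess n(KOH).
So n(KOH) consumed by the sample = 0.01913 - 0.001497 = 0.01763 mol.
n(H2C2O4) = 0.01763 / 2 = 0.008816 mol.
mass H2C2O4 = 0.008816 x 90.03 = 0.7937 g, so %H2C2O4 = 0.7937/1.2893 x 100 = 61.6%.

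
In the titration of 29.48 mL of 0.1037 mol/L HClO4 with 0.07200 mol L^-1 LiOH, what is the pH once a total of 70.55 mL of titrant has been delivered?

12.31

n(acid) = 0.1037 x 0.02948 = 0.003057 mol; n(LiOH) added = 0.07200 x 0.07055 = 0.005080 mol.
Base is in excess by 0.005080 - 0.003057 = 0.002023 mol in a total volume of 0.1000 L.
[OH^-] = 0.002023/0.1000 = 0.02022 M, so pOH = 1.69 and pH = 14.00 - 1.69 = 12.31.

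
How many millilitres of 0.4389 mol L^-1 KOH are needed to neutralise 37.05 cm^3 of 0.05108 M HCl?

4.31 mL

n(HCl) = 0.05108 mol/L x 0.03705 L = 0.001893 mol.
At equivalence n(KOH) = n(HCl) = 0.001893 mol.
V(KOH) = 0.001893 / 0.4389 = 0.004312 L = 4.31 mL.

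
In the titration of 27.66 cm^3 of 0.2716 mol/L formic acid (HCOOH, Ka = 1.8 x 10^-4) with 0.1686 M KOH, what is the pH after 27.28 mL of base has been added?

3.94

Initial n(HCOOH) = 0.2716 x 0.02766 = 0.007512 mol.
n(KOH) added = 0.1686 x 0.02728 = 0.004599 mol, converting that many moles of HCOOH to HCOO-.
Remaining n(HCOOH) = 0.002913 mol; n(HCOO-) = 0.004599 mol.
By Henderson-Hasselbalch, pH = pKa + log([A^-]/[HA]) = 3.74 + log(0.004599/0.002913) = 3.74 + (+0.20) = 3.94.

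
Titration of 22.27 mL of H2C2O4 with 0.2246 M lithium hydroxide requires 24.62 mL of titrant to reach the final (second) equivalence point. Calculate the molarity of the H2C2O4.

0.124 M

n(LiOH) = 0.2246 x 0.02462 = 0.005530 mol.
At the final (second) equivalence point, 2 mol OH^- react per mol H2C2O4, so n(H2C2O4) = 0.005530 / 2 = 0.002765 mol.
[H2C2O4] = 0.002765 / 0.02227 L = 0.124 M.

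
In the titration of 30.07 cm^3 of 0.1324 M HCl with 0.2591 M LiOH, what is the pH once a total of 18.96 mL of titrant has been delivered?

n(acid) = 0.1324 x 0.03007 = 0.003981 mol; n(LiOH) added = 0.2591 x 0.01896 = 0.004913 mol.
Base is in excess by 0.004913 - 0.003981 = 0.0009313 mol in a total volume of 0.04903 L.
[OH^-] = 0.0009313/0.04903 = 0.01899 M, so pOH = 1.72 and pH = 14.00 - 1.72 = 12.28.

12.28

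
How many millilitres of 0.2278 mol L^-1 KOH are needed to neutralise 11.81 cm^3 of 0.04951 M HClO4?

n(HClO4) = 0.04951 mol/L x 0.01181 L = 0.0005847 mol.
At equivalence n(KOH) = n(HClO4) = 0.0005847 mol.
V(KOH) = 0.0005847 / 0.2278 = 0.002567 L = 2.57 mL.

2.57 mL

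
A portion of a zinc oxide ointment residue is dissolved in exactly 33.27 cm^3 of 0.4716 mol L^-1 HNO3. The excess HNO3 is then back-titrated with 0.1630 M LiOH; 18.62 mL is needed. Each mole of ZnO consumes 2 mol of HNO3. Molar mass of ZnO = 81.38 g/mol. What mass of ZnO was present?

Total n(HNO3) added = 0.4716 x 0.03327 = 0.01569 mol.
n(LiOH) used = 0.1630 x 0.01862 = 0.003035 mol, which equals the excess n(HNO3).
So n(HNO3) consumed by the sample = 0.01569 - 0.003035 = 0.01266 mol.
n(ZnO) = 0.01266 / 2 = 0.006328 mol.
mass = 0.006328 mol x 81.38 g/mol = 0.515 g.

0.515 g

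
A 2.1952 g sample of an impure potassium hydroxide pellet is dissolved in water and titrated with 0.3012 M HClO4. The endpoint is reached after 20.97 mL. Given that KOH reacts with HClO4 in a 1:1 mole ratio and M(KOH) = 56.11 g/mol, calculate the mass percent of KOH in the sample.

n(HClO4) = 0.3012 x 0.02097 = 0.006316 mol.
n(KOH) = 0.006316 / 1 = 0.006316 mol.
mass of KOH = 0.006316 x 56.11 = 0.3544 g.
% purity = 0.3544 / 2.1952 x 100 = 16.1%.

16.1%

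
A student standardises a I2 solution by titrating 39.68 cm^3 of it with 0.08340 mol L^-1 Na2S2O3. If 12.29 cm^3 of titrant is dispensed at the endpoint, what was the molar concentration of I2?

0.0129 M

n(Na2S2O3) = 0.08340 x 0.01229 = 0.001025 mol.
From the balanced equation, 2 mol Na2S2O3 reacts with 1 mol I2, so n(I2) = 0.001025 x 1/2 = 0.0005125 mol.
[I2] = 0.0005125 / 0.03968 L = 0.0129 M.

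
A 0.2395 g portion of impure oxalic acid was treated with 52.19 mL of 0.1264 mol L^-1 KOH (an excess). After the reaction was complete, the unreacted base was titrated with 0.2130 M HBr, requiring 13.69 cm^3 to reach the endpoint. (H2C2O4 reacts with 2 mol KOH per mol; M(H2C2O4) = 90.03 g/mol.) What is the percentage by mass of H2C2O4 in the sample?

69.2%

Total n(KOH) added = 0.1264 x 0.05219 = 0.006597 mol.
n(HBr) used = 0.2130 x 0.01369 = 0.002916 mol, which equals the excess n(KOH).
So n(KOH) consumed by the sample = 0.006597 - 0.002916 = 0.003681 mol.
n(H2C2O4) = 0.003681 / 2 = 0.001840 mol.
mass H2C2O4 = 0.001840 x 90.03 = 0.1657 g, so %H2C2O4 = 0.1657/0.2395 x 100 = 69.2%.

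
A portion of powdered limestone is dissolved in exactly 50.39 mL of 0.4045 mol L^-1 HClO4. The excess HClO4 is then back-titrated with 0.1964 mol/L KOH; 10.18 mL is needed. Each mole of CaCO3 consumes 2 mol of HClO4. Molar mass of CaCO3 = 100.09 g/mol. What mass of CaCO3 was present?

Total n(HClO4) added = 0.4045 x 0.05039 = 0.02038 mol.
n(KOH) used = 0.1964 x 0.01018 = 0.001999 mol, which equals the excess n(HClO4).
So n(HClO4) consumed by the sample = 0.02038 - 0.001999 = 0.01838 mol.
n(CaCO3) = 0.01838 / 2 = 0.009192 mol.
mass = 0.009192 mol x 100.09 g/mol = 0.920 g.

0.920 g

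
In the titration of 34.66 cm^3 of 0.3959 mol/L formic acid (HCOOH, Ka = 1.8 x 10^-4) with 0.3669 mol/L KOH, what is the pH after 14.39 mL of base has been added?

Initial n(HCOOH) = 0.3959 x 0.03466 = 0.01372 mol.
n(KOH) added = 0.3669 x 0.01439 = 0.005280 mol, converting that many moles of HCOOH to HCOO-.
Remaining n(HCOOH) = 0.008442 mol; n(HCOO-) = 0.005280 mol.
By Henderson-Hasselbalch, pH = pKa + log([A^-]/[HA]) = 3.74 + log(0.005280/0.008442) = 3.74 + (-0.20) = 3.54.

3.54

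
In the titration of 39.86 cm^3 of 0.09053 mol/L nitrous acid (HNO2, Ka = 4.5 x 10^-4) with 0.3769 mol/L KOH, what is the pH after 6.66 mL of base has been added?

3.71

Initial n(HNO2) = 0.09053 x 0.03986 = 0.003609 mol.
n(KOH) added = 0.3769 x 0.006660 = 0.002510 mol, converting that many moles of HNO2 to NO2-.
Remaining n(HNO2) = 0.001098 mol; n(NO2-) = 0.002510 mol.
By Henderson-Hasselbalch, pH = pKa + log([A^-]/[HA]) = 3.35 + log(0.002510/0.001098) = 3.35 + (+0.36) = 3.71.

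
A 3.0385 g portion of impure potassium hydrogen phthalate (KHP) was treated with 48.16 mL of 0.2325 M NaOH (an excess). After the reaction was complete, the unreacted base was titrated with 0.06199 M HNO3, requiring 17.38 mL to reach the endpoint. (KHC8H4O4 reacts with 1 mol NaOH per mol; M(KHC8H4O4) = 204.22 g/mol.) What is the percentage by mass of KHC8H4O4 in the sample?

Total n(NaOH) added = 0.2325 x 0.04816 = 0.01120 mol.
n(HNO3) used = 0.06199 x 0.01738 = 0.001077 mol, which equals the excess n(NaOH).
So n(NaOH) consumed by the sample = 0.01120 - 0.001077 = 0.01012 mol.
n(KHC8H4O4) = 0.01012 / 1 = 0.01012 mol.
mass KHC8H4O4 = 0.01012 x 204.22 = 2.067 g, so %KHC8H4O4 = 2.067/3.0385 x 100 = 68.0%.

68.0%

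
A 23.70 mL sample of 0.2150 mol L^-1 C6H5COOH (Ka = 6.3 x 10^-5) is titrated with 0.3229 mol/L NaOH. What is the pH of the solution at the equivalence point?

n(C6H5COOH) = 0.2150 x 0.02370 = 0.005095 mol; V(NaOH) at equivalence = 0.005095/0.3229 = 0.01578 L.
At equivalence all the acid is converted to C6H5COO-; total volume = 0.02370 + 0.01578 = 0.03948 L, so [C6H5COO-] = 0.005095/0.03948 = 0.1291 M.
Kb = Kw/Ka = 1.0e-14 / 6.3 x 10^-5 = 1.59e-10.
[OH^-] = sqrt(Kb x [C6H5COO-]) = sqrt(1.59e-10 x 0.1291) = 4.53e-6 M.
pOH = 5.34, so pH = 14.00 - 5.34 = 8.66.

8.66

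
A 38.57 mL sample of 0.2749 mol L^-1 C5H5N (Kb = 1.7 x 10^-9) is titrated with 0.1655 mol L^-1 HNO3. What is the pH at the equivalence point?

3.11

n(C5H5N) = 0.2749 x 0.03857 = 0.01060 mol; V(HNO3) at equivalence = 0.01060/0.1655 = 0.06407 L.
At equivalence the base is fully converted to C5H5NH+; total volume = 0.1026 L, so [C5H5NH+] = 0.01060/0.1026 = 0.1033 M.
Ka(C5H5NH+) = Kw/Kb = 1.0e-14 / 1.7 x 10^-9 = 5.88e-6.
[H^+] = sqrt(Ka x [C5H5NH+]) = sqrt(5.88e-6 x 0.1033) = 0.000780 M.
pH = -log(0.000780) = 3.11.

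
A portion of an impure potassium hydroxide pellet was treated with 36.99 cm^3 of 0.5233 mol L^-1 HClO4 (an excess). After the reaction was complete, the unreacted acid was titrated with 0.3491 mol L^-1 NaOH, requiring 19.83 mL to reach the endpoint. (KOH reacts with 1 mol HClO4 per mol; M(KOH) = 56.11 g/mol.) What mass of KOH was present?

Total n(HClO4) added = 0.5233 x 0.03699 = 0.01936 mol.
n(NaOH) used = 0.3491 x 0.01983 = 0.006923 mol, which equals the excess n(HClO4).
So n(HClO4) consumed by the sample = 0.01936 - 0.006923 = 0.01243 mol.
n(KOH) = 0.01243 / 1 = 0.01243 mol.
mass = 0.01243 mol x 56.11 g/mol = 0.698 g.

0.698 g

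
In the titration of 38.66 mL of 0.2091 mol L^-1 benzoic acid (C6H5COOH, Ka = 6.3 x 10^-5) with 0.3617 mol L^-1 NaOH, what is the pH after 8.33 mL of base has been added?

Initial n(C6H5COOH) = 0.2091 x 0.03866 = 0.008084 mol.
n(NaOH) added = 0.3617 x 0.008330 = 0.003013 mol, converting that many moles of C6H5COOH to C6H5COO-.
Remaining n(C6H5COOH) = 0.005071 mol; n(C6H5COO-) = 0.003013 mol.
By Henderson-Hasselbalch, pH = pKa + log([A^-]/[HA]) = 4.20 + log(0.003013/0.005071) = 4.20 + (-0.23) = 3.97.

3.97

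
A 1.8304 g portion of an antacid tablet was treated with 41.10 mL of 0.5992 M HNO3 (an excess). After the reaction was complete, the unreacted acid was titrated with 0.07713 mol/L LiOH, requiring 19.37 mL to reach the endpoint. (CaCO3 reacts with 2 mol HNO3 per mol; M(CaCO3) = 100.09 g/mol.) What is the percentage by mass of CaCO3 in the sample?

Total n(HNO3) added = 0.5992 x 0.04110 = 0.02463 mol.
n(LiOH) used = 0.07713 x 0.01937 = 0.001494 mol, which equals the excess n(HNO3).
So n(HNO3) consumed by the sample = 0.02463 - 0.001494 = 0.02313 mol.
n(CaCO3) = 0.02313 / 2 = 0.01157 mol.
mass CaCO3 = 0.01157 x 100.09 = 1.158 g, so %CaCO3 = 1.158/1.8304 x 100 = 63.2%.

63.2%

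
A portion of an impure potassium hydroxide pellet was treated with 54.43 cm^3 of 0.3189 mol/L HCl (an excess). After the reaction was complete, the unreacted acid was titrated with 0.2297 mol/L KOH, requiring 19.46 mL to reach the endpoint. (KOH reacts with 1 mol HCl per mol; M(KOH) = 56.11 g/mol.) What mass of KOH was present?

Total n(HCl) added = 0.3189 x 0.05443 = 0.01736 mol.
n(KOH) used = 0.2297 x 0.01946 = 0.004470 mol, which equals the excess n(HCl).
So n(HCl) consumed by the sample = 0.01736 - 0.004470 = 0.01289 mol.
n(KOH) = 0.01289 / 1 = 0.01289 mol.
mass = 0.01289 mol x 56.11 g/mol = 0.723 g.

0.723 g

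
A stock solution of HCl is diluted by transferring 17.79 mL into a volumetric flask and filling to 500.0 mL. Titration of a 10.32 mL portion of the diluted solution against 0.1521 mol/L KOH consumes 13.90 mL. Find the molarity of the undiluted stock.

n(KOH) = 0.1521 x 0.01390 = 0.002114 mol.
n(HCl) in the aliquot = 0.002114 mol.
[diluted HCl] = 0.002114 / 0.01032 = 0.2049 M.
Dilution factor = 500.0/17.79 = 28.11, so [stock] = 0.2049 x 28.11 = 5.76 M.

5.76 M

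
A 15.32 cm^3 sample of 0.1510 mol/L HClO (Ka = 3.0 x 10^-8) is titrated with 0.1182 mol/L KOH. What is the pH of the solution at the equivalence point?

10.17

n(HClO) = 0.1510 x 0.01532 = 0.002313 mol; V(KOH) at equivalence = 0.002313/0.1182 = 0.01957 L.
At equivalence all the acid is converted to ClO-; total volume = 0.01532 + 0.01957 = 0.03489 L, so [ClO-] = 0.002313/0.03489 = 0.06630 M.
Kb = Kw/Ka = 1.0e-14 / 3.0 x 10^-8 = 3.33e-7.
[OH^-] = sqrt(Kb x [ClO-]) = sqrt(3.33e-7 x 0.06630) = 0.000149 M.
pOH = 3.83, so pH = 14.00 - 3.83 = 10.17.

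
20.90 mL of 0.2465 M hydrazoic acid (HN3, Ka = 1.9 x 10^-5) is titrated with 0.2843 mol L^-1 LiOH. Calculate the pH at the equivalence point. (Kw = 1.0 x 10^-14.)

n(HN3) = 0.2465 x 0.02090 = 0.005152 mol; V(LiOH) at equivalence = 0.005152/0.2843 = 0.01812 L.
At equivalence all the acid is converted to N3-; total volume = 0.02090 + 0.01812 = 0.03902 L, so [N3-] = 0.005152/0.03902 = 0.1320 M.
Kb = Kw/Ka = 1.0e-14 / 1.9 x 10^-5 = 5.26e-10.
[OH^-] = sqrt(Kb x [N3-]) = sqrt(5.26e-10 x 0.1320) = 8.34e-6 M.
pOH = 5.08, so pH = 14.00 - 5.08 = 8.92.

8.92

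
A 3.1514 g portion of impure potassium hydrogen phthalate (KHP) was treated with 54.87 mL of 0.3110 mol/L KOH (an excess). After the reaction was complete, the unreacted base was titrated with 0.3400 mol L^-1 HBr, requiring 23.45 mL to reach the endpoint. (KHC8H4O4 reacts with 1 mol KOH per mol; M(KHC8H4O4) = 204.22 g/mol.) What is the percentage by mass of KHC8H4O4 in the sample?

58.9%

Total n(KOH) added = 0.3110 x 0.05487 = 0.01706 mol.
n(HBr) used = 0.3400 x 0.02345 = 0.007973 mol, which equals the excess n(KOH).
So n(KOH) consumed by the sample = 0.01706 - 0.007973 = 0.009092 mol.
n(KHC8H4O4) = 0.009092 / 1 = 0.009092 mol.
mass KHC8H4O4 = 0.009092 x 204.22 = 1.857 g, so %KHC8H4O4 = 1.857/3.1514 x 100 = 58.9%.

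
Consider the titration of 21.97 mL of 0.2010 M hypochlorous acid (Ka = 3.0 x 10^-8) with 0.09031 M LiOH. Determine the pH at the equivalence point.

n(HClO) = 0.2010 x 0.02197 = 0.004416 mol; V(LiOH) at equivalence = 0.004416/0.09031 = 0.04890 L.
At equivalence all the acid is converted to ClO-; total volume = 0.02197 + 0.04890 = 0.07087 L, so [ClO-] = 0.004416/0.07087 = 0.06231 M.
Kb = Kw/Ka = 1.0e-14 / 3.0 x 10^-8 = 3.33e-7.
[OH^-] = sqrt(Kb x [ClO-]) = sqrt(3.33e-7 x 0.06231) = 0.000144 M.
pOH = 3.84, so pH = 14.00 - 3.84 = 10.16.

10.16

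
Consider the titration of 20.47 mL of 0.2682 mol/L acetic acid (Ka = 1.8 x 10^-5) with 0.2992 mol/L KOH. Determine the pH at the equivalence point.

n(CH3COOH) = 0.2682 x 0.02047 = 0.005490 mol; V(KOH) at equivalence = 0.005490/0.2992 = 0.01835 L.
At equivalence all the acid is converted to CH3COO-; total volume = 0.02047 + 0.01835 = 0.03882 L, so [CH3COO-] = 0.005490/0.03882 = 0.1414 M.
Kb = Kw/Ka = 1.0e-14 / 1.8 x 10^-5 = 5.56e-10.
[OH^-] = sqrt(Kb x [CH3COO-]) = sqrt(5.56e-10 x 0.1414) = 8.86e-6 M.
pOH = 5.05, so pH = 14.00 - 5.05 = 8.95.

8.95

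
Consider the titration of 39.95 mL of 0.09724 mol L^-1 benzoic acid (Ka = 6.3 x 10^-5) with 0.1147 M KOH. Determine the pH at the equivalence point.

n(C6H5COOH) = 0.09724 x 0.03995 = 0.003885 mol; V(KOH) at equivalence = 0.003885/0.1147 = 0.03387 L.
At equivalence all the acid is converted to C6H5COO-; total volume = 0.03995 + 0.03387 = 0.07382 L, so [C6H5COO-] = 0.003885/0.07382 = 0.05263 M.
Kb = Kw/Ka = 1.0e-14 / 6.3 x 10^-5 = 1.59e-10.
[OH^-] = sqrt(Kb x [C6H5COO-]) = sqrt(1.59e-10 x 0.05263) = 2.89e-6 M.
pOH = 5.54, so pH = 14.00 - 5.54 = 8.46.

8.46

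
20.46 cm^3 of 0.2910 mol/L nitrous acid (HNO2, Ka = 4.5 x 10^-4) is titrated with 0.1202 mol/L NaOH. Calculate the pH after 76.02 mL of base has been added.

n(acid) = 0.2910 x 0.02046 = 0.005954 mol; n(NaOH) added = 0.1202 x 0.07602 = 0.009138 mol.
Base is in excess by 0.009138 - 0.005954 = 0.003184 mol in a total volume of 0.09648 L.
[OH^-] = 0.003184/0.09648 = 0.03300 M, so pOH = 1.48 and pH = 14.00 - 1.48 = 12.52.

12.52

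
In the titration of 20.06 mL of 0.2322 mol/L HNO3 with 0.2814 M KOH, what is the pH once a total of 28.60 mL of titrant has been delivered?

n(acid) = 0.2322 x 0.02006 = 0.004658 mol; n(KOH) added = 0.2814 x 0.02860 = 0.008048 mol.
Base is in excess by 0.008048 - 0.004658 = 0.003390 mol in a total volume of 0.04866 L.
[OH^-] = 0.003390/0.04866 = 0.06967 M, so pOH = 1.16 and pH = 14.00 - 1.16 = 12.84.

12.84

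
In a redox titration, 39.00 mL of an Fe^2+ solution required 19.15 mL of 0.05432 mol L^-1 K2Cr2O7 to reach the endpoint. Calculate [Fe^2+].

n(K2Cr2O7) = 0.05432 x 0.01915 = 0.001040 mol.
From the balanced equation, 1 mol K2Cr2O7 reacts with 6 mol Fe^2+, so n(Fe^2+) = 0.001040 x 6/1 = 0.006241 mol.
[Fe^2+] = 0.006241 / 0.03900 L = 0.160 M.

0.160 M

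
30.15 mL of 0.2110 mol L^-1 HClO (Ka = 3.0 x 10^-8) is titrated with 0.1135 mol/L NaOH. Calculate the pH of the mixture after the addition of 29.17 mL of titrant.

7.56

Initial n(HClO) = 0.2110 x 0.03015 = 0.006362 mol.
n(NaOH) added = 0.1135 x 0.02917 = 0.003311 mol, converting that many moles of HClO to ClO-.
Remaining n(HClO) = 0.003051 mol; n(ClO-) = 0.003311 mol.
By Henderson-Hasselbalch, pH = pKa + log([A^-]/[HA]) = 7.52 + log(0.003311/0.003051) = 7.52 + (+0.04) = 7.56.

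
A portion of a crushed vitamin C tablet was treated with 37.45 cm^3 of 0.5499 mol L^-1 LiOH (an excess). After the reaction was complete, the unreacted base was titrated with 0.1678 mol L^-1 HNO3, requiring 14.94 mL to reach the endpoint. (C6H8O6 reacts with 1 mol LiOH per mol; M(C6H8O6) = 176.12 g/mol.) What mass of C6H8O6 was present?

3.19 g

Total n(LiOH) added = 0.5499 x 0.03745 = 0.02059 mol.
n(HNO3) used = 0.1678 x 0.01494 = 0.002507 mol, which equals the excess n(LiOH).
So n(LiOH) consumed by the sample = 0.02059 - 0.002507 = 0.01809 mol.
n(C6H8O6) = 0.01809 / 1 = 0.01809 mol.
mass = 0.01809 mol x 176.12 g/mol = 3.19 g.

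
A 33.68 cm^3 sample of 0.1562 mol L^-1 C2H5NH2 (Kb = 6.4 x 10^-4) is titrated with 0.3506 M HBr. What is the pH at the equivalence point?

5.89

n(C2H5NH2) = 0.1562 x 0.03368 = 0.005261 mol; V(HBr) at equivalence = 0.005261/0.3506 = 0.01501 L.
At equivalence the base is fully converted to C2H5NH3+; total volume = 0.04869 L, so [C2H5NH3+] = 0.005261/0.04869 = 0.1081 M.
Ka(C2H5NH3+) = Kw/Kb = 1.0e-14 / 6.4 x 10^-4 = 1.56e-11.
[H^+] = sqrt(Ka x [C2H5NH3+]) = sqrt(1.56e-11 x 0.1081) = 1.30e-6 M.
pH = -log(1.30e-6) = 5.89.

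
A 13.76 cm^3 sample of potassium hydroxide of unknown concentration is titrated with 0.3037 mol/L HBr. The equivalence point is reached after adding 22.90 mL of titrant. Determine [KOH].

n(HBr) delivered = 0.3037 x 0.02290 = 0.006955 mol.
For a 1:1 reaction, n(KOH) = 0.006955 mol.
[KOH] = 0.006955 mol / 0.01376 L = 0.505 M.

0.505 M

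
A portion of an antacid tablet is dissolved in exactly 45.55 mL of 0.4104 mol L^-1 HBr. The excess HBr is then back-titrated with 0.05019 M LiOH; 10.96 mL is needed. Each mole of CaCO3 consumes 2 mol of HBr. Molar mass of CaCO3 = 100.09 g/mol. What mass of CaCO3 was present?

0.908 g

Total n(HBr) added = 0.4104 x 0.04555 = 0.01869 mol.
n(LiOH) used = 0.05019 x 0.01096 = 0.0005501 mol, which equals the excess n(HBr).
So n(HBr) consumed by the sample = 0.01869 - 0.0005501 = 0.01814 mol.
n(CaCO3) = 0.01814 / 2 = 0.009072 mol.
mass = 0.009072 mol x 100.09 g/mol = 0.908 g.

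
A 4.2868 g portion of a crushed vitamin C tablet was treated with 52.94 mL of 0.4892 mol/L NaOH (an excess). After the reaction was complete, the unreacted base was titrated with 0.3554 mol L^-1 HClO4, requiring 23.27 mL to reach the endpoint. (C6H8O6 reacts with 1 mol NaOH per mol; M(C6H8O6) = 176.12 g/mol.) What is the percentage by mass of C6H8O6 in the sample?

72.4%

Total n(NaOH) added = 0.4892 x 0.05294 = 0.02590 mol.
n(HClO4) used = 0.3554 x 0.02327 = 0.008270 mol, which equals the excess n(NaOH).
So n(NaOH) consumed by the sample = 0.02590 - 0.008270 = 0.01763 mol.
n(C6H8O6) = 0.01763 / 1 = 0.01763 mol.
mass C6H8O6 = 0.01763 x 176.12 = 3.105 g, so %C6H8O6 = 3.105/4.2868 x 100 = 72.4%.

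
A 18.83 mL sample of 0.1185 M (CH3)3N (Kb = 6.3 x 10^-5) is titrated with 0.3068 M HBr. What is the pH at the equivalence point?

n((CH3)3N) = 0.1185 x 0.01883 = 0.002231 mol; V(HBr) at equivalence = 0.002231/0.3068 = 0.007273 L.
At equivalence the base is fully converted to (CH3)3NH+; total volume = 0.02610 L, so [(CH3)3NH+] = 0.002231/0.02610 = 0.08548 M.
Ka((CH3)3NH+) = Kw/Kb = 1.0e-14 / 6.3 x 10^-5 = 1.59e-10.
[H^+] = sqrt(Ka x [(CH3)3NH+]) = sqrt(1.59e-10 x 0.08548) = 3.68e-6 M.
pH = -log(3.68e-6) = 5.43.

5.43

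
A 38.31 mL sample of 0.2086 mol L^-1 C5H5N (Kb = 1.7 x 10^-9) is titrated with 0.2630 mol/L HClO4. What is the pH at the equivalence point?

n(C5H5N) = 0.2086 x 0.03831 = 0.007991 mol; V(HClO4) at equivalence = 0.007991/0.2630 = 0.03039 L.
At equivalence the base is fully converted to C5H5NH+; total volume = 0.06870 L, so [C5H5NH+] = 0.007991/0.06870 = 0.1163 M.
Ka(C5H5NH+) = Kw/Kb = 1.0e-14 / 1.7 x 10^-9 = 5.88e-6.
[H^+] = sqrt(Ka x [C5H5NH+]) = sqrt(5.88e-6 x 0.1163) = 0.000827 M.
pH = -log(0.000827) = 3.08.

3.08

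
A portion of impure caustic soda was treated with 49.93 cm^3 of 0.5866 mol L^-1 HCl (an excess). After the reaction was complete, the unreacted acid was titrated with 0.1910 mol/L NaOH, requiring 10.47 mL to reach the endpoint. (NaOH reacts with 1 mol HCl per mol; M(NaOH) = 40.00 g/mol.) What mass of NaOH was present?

Total n(HCl) added = 0.5866 x 0.04993 = 0.02929 mol.
n(NaOH) used = 0.1910 x 0.01047 = 0.002000 mol, which equals the excess n(HCl).
So n(HCl) consumed by the sample = 0.02929 - 0.002000 = 0.02729 mol.
n(NaOH) = 0.02729 / 1 = 0.02729 mol.
mass = 0.02729 mol x 40.00 g/mol = 1.09 g.

1.09 g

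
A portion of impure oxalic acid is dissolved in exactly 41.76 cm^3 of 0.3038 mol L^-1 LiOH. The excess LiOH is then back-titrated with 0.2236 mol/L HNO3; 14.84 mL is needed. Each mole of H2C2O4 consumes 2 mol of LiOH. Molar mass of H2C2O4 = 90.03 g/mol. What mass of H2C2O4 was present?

0.422 g

Total n(LiOH) added = 0.3038 x 0.04176 = 0.01269 mol.
n(HNO3) used = 0.2236 x 0.01484 = 0.003318 mol, which equals the excess n(LiOH).
So n(LiOH) consumed by the sample = 0.01269 - 0.003318 = 0.009368 mol.
n(H2C2O4) = 0.009368 / 2 = 0.004684 mol.
mass = 0.004684 mol x 90.03 g/mol = 0.422 g.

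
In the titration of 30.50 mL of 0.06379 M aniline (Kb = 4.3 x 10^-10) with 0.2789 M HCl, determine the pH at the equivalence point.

2.96

n(C6H5NH2) = 0.06379 x 0.03050 = 0.001946 mol; V(HCl) at equivalence = 0.001946/0.2789 = 0.006976 L.
At equivalence the base is fully converted to C6H5NH3+; total volume = 0.03748 L, so [C6H5NH3+] = 0.001946/0.03748 = 0.05192 M.
Ka(C6H5NH3+) = Kw/Kb = 1.0e-14 / 4.3 x 10^-10 = 2.33e-5.
[H^+] = sqrt(Ka x [C6H5NH3+]) = sqrt(2.33e-5 x 0.05192) = 0.00110 M.
pH = -log(0.00110) = 2.96.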